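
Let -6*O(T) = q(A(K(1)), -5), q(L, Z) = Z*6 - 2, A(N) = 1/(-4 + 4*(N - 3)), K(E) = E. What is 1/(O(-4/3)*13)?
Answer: 3/208 ≈ 0.014423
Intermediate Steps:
A(N) = 1/(-16 + 4*N) (A(N) = 1/(-4 + 4*(-3 + N)) = 1/(-4 + (-12 + 4*N)) = 1/(-16 + 4*N))
q(L, Z) = -2 + 6*Z (q(L, Z) = 6*Z - 2 = -2 + 6*Z)
O(T) = 16/3 (O(T) = -(-2 + 6*(-5))/6 = -(-2 - 30)/6 = -1/6*(-32) = 16/3)
1/(O(-4/3)*13) = 1/((16/3)*13) = 1/(208/3) = 3/208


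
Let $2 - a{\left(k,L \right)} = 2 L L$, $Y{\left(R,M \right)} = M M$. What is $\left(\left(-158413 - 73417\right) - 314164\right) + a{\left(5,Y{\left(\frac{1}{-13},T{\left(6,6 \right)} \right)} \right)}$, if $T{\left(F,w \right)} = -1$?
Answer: $-545994$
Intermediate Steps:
$Y{\left(R,M \right)} = M^{2}$
$a{\left(k,L \right)} = 2 - 2 L^{2}$ ($a{\left(k,L \right)} = 2 - 2 L L = 2 - 2 L^{2}$)
$\left(\left(-158413 - 73417\right) - 314164\right) + a{\left(5,Y{\left(\frac{1}{-13},T{\left(6,6 \right)} \right)} \right)} = \left(\left(-158413 - 73417\right) - 314164\right) + \left(2 - 2 \left(\left(-1\right)^{2}\right)^{2}\right) = \left(-231830 - 314164\right) + \left(2 - 2 \cdot 1^{2}\right) = -545994 + \left(2 - 2\right) = -545994 + 0 = -545994$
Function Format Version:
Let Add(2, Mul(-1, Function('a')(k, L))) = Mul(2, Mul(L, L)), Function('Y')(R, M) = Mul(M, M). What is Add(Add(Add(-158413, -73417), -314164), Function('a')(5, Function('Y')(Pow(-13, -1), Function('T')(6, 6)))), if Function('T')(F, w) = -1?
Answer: -545994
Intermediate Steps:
Function('Y')(R, M) = Pow(M, 2)
Function('a')(k, L) = Add(2, Mul(-2, Pow(L, 2))) (Function('a')(k, L) = Add(2, Mul(-1, Mul(2, Mul(L, L)))) = Add(2, Mul(-1, Mul(2, Pow(L, 2)))) = Add(2, Mul(-2, Pow(L, 2))))
Add(Add(Add(-158413, -73417), -314164), Function('a')(5, Function('Y')(Pow(-13, -1), Function('T')(6, 6)))) = Add(Add(Add(-158413, -73417), -314164), Add(2, Mul(-2, Pow(Pow(-1, 2), 2)))) = Add(Add(-231830, -314164), Add(2, Mul(-2, Pow(1, 2)))) = Add(-545994, Add(2, Mul(-2, 1))) = Add(-545994, Add(2, -2)) = Add(-545994, 0) = -545994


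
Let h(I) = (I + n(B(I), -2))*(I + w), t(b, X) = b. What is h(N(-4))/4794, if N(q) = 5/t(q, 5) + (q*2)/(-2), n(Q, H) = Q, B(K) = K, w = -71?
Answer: -1001/12784 ≈ -0.078301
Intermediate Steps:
N(q) = -q + 5/q (N(q) = 5/q + (q*2)/(-2) = 5/q + (2*q)*(-½) = 5/q - q = -q + 5/q)
h(I) = 2*I*(-71 + I) (h(I) = (I + I)*(I - 71) = (2*I)*(-71 + I) = 2*I*(-71 + I))
h(N(-4))/4794 = (2*(-1*(-4) + 5/(-4))*(-71 + (-1*(-4) + 5/(-4))))/4794 = (2*(4 + 5*(-¼))*(-71 + (4 + 5*(-¼))))*(1/4794) = (2*(4 - 5/4)*(-71 + (4 - 5/4)))*(1/4794) = (2*(11/4)*(-71 + 11/4))*(1/4794) = (2*(11/4)*(-273/4))*(1/4794) = -3003/8*1/4794 = -1001/12784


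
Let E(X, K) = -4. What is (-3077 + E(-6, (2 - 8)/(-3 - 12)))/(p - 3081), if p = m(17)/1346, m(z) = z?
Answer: 4147026/4147009 ≈ 1.0000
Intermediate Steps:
p = 17/1346 ≈ 0.012630
(-3077 + E(-6, (2 - 8)/(-3 - 12)))/(p - 3081) = (-3077 - 4)/(17/1346 - 3081) = -3081/(-4147009/1346) = -3081*(-1346/4147009) = 4147026/4147009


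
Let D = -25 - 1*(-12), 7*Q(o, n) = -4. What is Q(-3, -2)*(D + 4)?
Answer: 36/7 ≈ 5.1429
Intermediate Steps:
Q(o, n) = -4/7 (Q(o, n) = (1/7)*(-4) = -4/7)
D = -13 (D = -25 + 12 = -13)
Q(-3, -2)*(D + 4) = -4*(-13 + 4)/7 = -4/7*(-9) = 36/7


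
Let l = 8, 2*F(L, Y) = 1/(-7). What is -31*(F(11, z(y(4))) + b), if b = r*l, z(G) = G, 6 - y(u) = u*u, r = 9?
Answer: -31217/14 ≈ -2229.8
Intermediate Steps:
y(u) = 6 - u**2 (y(u) = 6 - u*u = 6 - u**2)
F(L, Y) = -1/14 (F(L, Y) = (1/2)/(-7) = (1/2)*(-1/7) = -1/14)
b = 72 (b = 9*8 = 72)
-31*(F(11, z(y(4))) + b) = -31*(-1/14 + 72) = -31*1007/14 = -31217/14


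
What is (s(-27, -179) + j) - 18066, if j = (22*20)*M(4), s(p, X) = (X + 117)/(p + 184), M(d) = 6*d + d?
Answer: -902184/157 ≈ -5746.4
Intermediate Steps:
M(d) = 7*d
s(p, X) = (117 + X)/(184 + p)
j = 12320 (j = (22*20)*(7*4) = 440*28 = 12320)
(s(-27, -179) + j) - 18066 = ((117 - 179)/(184 - 27) + 12320) - 18066 = (-62/157 + 12320) - 18066 = 1934178/157 - 18066 = -902184/157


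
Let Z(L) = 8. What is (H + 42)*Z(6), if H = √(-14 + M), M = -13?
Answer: 336 + 24*I*√3 ≈ 336.0 + 41.569*I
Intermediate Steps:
H = 3*I*√3 (H = √(-14 - 13) = √(-27) = 3*I*√3 ≈ 5.1962*I)
(H + 42)*Z(6) = (3*I*√3 + 42)*8 = (42 + 3*I*√3)*8 = 336 + 24*I*√3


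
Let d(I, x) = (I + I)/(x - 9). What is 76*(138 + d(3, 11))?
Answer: 10716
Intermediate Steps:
d(I, x) = 2*I/(-9 + x) (d(I, x) = (2*I)/(-9 + x) = 2*I/(-9 + x))
76*(138 + d(3, 11)) = 76*(138 + 2*3/(-9 + 11)) = 76*(138 + 2*3/2) = 76*(138 + 2*3*(½)) = 76*(138 + 3) = 76*141 = 10716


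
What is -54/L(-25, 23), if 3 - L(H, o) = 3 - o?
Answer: -54/23 ≈ -2.3478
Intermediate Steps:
L(H, o) = o (L(H, o) = 3 - (3 - o) = 3 + (-3 + o) = o)
-54/L(-25, 23) = -54/23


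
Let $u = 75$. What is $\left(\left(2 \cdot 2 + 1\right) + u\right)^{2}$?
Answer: $6400$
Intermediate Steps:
$\left(\left(2 \cdot 2 + 1\right) + u\right)^{2} = \left(\left(2 \cdot 2 + 1\right) + 75\right)^{2} = \left(\left(4 + 1\right) + 75\right)^{2} = \left(5 + 75\right)^{2} = 80^{2} = 6400$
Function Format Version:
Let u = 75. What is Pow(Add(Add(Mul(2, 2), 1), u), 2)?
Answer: 6400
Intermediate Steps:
Pow(Add(Add(Mul(2, 2), 1), u), 2) = Pow(Add(Add(Mul(2, 2), 1), 75), 2) = Pow(Add(Add(4, 1), 75), 2) = Pow(Add(5, 75), 2) = Pow(80, 2) = 6400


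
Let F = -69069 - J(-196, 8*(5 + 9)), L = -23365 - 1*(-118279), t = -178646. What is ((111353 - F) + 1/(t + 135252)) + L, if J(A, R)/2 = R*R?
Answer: 13036599055/43394 ≈ 3.0042e+5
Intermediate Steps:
L = 94914 (L = -23365 + 118279 = 94914)
J(A, R) = 2*R² (J(A, R) = 2*(R*R) = 2*R²)
F = -94157 (F = -69069 - 2*(8*(5 + 9))² = -69069 - 2*(8*14)² = -69069 - 2*112² = -69069 - 2*12544 = -69069 - 1*25088 = -69069 - 25088 = -94157)
((111353 - F) + 1/(t + 135252)) + L = ((111353 - 1*(-94157)) + 1/(-178646 + 135252)) + 94914 = ((111353 + 94157) + 1/(-43394)) + 94914 = (205510 - 1/43394) + 94914 = 8917900939/43394 + 94914 = 13036599055/43394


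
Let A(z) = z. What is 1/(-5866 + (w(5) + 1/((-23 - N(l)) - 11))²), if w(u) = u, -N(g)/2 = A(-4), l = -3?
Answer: -1764/10303943 ≈ -0.00017120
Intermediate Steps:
N(g) = 8 (N(g) = -2*(-4) = 8)
1/(-5866 + (w(5) + 1/((-23 - N(l)) - 11))²) = 1/(-5866 + (5 + 1/((-23 - 1*8) - 11))²) = 1/(-5866 + (5 + 1/((-23 - 8) - 11))²) = 1/(-5866 + (5 + 1/(-31 - 11))²) = 1/(-5866 + (5 + 1/(-42))²) = 1/(-5866 + (5 - 1/42)²) = 1/(-5866 + (209/42)²) = 1/(-5866 + 43681/1764) = 1/(-10303943/1764) = -1764/10303943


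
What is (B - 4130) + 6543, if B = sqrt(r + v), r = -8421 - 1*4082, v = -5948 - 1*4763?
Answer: 2413 + I*sqrt(23214) ≈ 2413.0 + 152.36*I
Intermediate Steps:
v = -10711 (v = -5948 - 4763 = -10711)
r = -12503 (r = -8421 - 4082 = -12503)
B = I*sqrt(23214) (B = sqrt(-12503 - 10711) = sqrt(-23214) = I*sqrt(23214) ≈ 152.36*I)
(B - 4130) + 6543 = (I*sqrt(23214) - 4130) + 6543 = (-4130 + I*sqrt(23214)) + 6543 = 2413 + I*sqrt(23214)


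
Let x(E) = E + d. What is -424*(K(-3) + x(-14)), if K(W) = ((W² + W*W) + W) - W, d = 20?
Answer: -10176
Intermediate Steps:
K(W) = 2*W² (K(W) = ((W² + W²) + W) - W = (2*W² + W) - W = (W + 2*W²) - W = 2*W²)
x(E) = 20 + E (x(E) = E + 20 = 20 + E)
-424*(K(-3) + x(-14)) = -424*(2*(-3)² + (20 - 14)) = -424*(2*9 + 6) = -424*(18 + 6) = -424*24 = -10176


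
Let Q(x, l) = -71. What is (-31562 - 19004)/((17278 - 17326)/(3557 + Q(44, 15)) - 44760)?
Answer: 14689423/13002784 ≈ 1.1297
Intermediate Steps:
(-31562 - 19004)/((17278 - 17326)/(3557 + Q(44, 15)) - 44760) = (-31562 - 19004)/((17278 - 17326)/(3557 - 71) - 44760) = -50566/(-48/3486 - 44760) = -50566/(-48*1/3486 - 44760) = -50566/(-8/581 - 44760) = -50566/(-26005568/581) = -50566*(-581/26005568) = 14689423/13002784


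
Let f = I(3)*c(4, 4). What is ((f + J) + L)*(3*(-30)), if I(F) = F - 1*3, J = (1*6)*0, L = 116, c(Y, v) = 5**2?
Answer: -10440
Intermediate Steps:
c(Y, v) = 25
J = 0 (J = 6*0 = 0)
I(F) = -3 + F (I(F) = F - 3 = -3 + F)
f = 0 (f = (-3 + 3)*25 = 0*25 = 0)
((f + J) + L)*(3*(-30)) = ((0 + 0) + 116)*(3*(-30)) = (0 + 116)*(-90) = 116*(-90) = -10440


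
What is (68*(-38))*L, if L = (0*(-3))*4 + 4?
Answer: -10336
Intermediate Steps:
L = 4 (L = 0*4 + 4 = 0 + 4 = 4)
(68*(-38))*L = (68*(-38))*4 = -2584*4 = -10336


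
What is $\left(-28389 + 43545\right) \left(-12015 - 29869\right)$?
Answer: $-634793904$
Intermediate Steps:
$\left(-28389 + 43545\right) \left(-12015 - 29869\right) = 15156 \left(-41884\right) = -634793904$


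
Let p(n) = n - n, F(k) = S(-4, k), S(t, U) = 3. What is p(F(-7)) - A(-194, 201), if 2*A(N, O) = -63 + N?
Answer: 257/2 ≈ 128.50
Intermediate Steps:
A(N, O) = -63/2 + N/2 (A(N, O) = (-63 + N)/2 = -63/2 + N/2)
F(k) = 3
p(n) = 0
p(F(-7)) - A(-194, 201) = 0 - (-63/2 + (1/2)*(-194)) = 0 - (-63/2 - 97) = 0 - 1*(-257/2) = 0 + 257/2 = 257/2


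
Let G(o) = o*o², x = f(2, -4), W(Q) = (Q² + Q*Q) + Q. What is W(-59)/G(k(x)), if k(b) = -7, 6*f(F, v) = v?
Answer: -6903/343 ≈ -20.125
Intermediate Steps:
f(F, v) = v/6
W(Q) = Q + 2*Q² (W(Q) = (Q² + Q²) + Q = 2*Q² + Q = Q + 2*Q²)
x = -⅔ (x = (⅙)*(-4) = -⅔ ≈ -0.66667)
G(o) = o³
W(-59)/G(k(x)) = (-59*(1 + 2*(-59)))/((-7)³) = -59*(1 - 118)/(-343) = -59*(-117)*(-1/343) = 6903*(-1/343) = -6903/343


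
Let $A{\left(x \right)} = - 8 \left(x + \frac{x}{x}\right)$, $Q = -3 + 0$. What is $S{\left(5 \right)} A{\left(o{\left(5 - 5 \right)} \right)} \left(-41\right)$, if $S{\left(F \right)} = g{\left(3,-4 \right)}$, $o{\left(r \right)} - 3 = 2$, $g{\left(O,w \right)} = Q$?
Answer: $-5904$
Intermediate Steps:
$Q = -3$
$g{\left(O,w \right)} = -3$
$o{\left(r \right)} = 5$ ($o{\left(r \right)} = 3 + 2 = 5$)
$S{\left(F \right)} = -3$
$A{\left(x \right)} = -8 - 8 x$ ($A{\left(x \right)} = - 8 \left(x + 1\right) = - 8 \left(1 + x\right) = -8 - 8 x$)
$S{\left(5 \right)} A{\left(o{\left(5 - 5 \right)} \right)} \left(-41\right) = - 3 \left(-8 - 40\right) \left(-41\right) = \left(-3\right) \left(-48\right) \left(-41\right) = 144 \left(-41\right) = -5904$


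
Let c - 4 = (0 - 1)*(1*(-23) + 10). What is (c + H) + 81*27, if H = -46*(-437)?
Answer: 22306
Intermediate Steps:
H = 20102
c = 17 (c = 4 + (0 - 1)*(1*(-23) + 10) = 4 - (-23 + 10) = 4 - 1*(-13) = 4 + 13 = 17)
(c + H) + 81*27 = (17 + 20102) + 81*27 = 20119 + 2187 = 22306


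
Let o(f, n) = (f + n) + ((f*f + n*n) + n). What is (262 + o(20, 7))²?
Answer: 555025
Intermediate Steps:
o(f, n) = f + f² + n² + 2*n (o(f, n) = (f + n) + ((f² + n²) + n) = (f + n) + (n + f² + n²) = f + f² + n² + 2*n)
(262 + o(20, 7))² = (262 + (20 + 20² + 7² + 2*7))² = (262 + (20 + 400 + 49 + 14))² = (262 + 483)² = 745² = 555025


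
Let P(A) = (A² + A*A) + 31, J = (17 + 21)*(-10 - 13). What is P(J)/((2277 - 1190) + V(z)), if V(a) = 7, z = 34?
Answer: 1527783/1094 ≈ 1396.5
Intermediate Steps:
J = -874 (J = 38*(-23) = -874)
P(A) = 31 + 2*A² (P(A) = (A² + A²) + 31 = 2*A² + 31 = 31 + 2*A²)
P(J)/((2277 - 1190) + V(z)) = (31 + 2*(-874)²)/((2277 - 1190) + 7) = (31 + 2*763876)/(1087 + 7) = (31 + 1527752)/1094 = 1527783*(1/1094) = 1527783/1094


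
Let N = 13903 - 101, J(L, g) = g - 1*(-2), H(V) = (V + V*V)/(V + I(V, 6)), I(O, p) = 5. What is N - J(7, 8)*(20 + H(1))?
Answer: 40796/3 ≈ 13599.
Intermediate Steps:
H(V) = (V + V²)/(5 + V) (H(V) = (V + V*V)/(V + 5) = (V + V²)/(5 + V))
J(L, g) = 2 + g (J(L, g) = g + 2 = 2 + g)
N = 13802
N - J(7, 8)*(20 + H(1)) = 13802 - (2 + 8)*(20 + 1*(1 + 1)/(5 + 1)) = 13802 - 10*(20 + 1*2/6) = 13802 - 10*(20 + 1*(⅙)*2) = 13802 - 10*(20 + ⅓) = 13802 - 10*61/3 = 13802 - 1*610/3 = 13802 - 610/3 = 40796/3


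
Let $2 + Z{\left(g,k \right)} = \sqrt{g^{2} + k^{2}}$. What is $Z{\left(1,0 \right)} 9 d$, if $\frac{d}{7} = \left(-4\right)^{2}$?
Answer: $-1008$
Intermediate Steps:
$d = 112$ ($d = 7 \left(-4\right)^{2} = 7 \cdot 16 = 112$)
$Z{\left(g,k \right)} = -2 + \sqrt{g^{2} + k^{2}}$
$Z{\left(1,0 \right)} 9 d = \left(-2 + \sqrt{1^{2} + 0^{2}}\right) 9 \cdot 112 = \left(-2 + \sqrt{1 + 0}\right) 9 \cdot 112 = \left(-2 + \sqrt{1}\right) 9 \cdot 112 = \left(-2 + 1\right) 9 \cdot 112 = \left(-1\right) 9 \cdot 112 = \left(-9\right) 112 = -1008$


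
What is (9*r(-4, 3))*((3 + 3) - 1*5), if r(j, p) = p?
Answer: 27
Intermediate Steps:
(9*r(-4, 3))*((3 + 3) - 1*5) = (9*3)*((3 + 3) - 1*5) = 27*(6 - 5) = 27*1 = 27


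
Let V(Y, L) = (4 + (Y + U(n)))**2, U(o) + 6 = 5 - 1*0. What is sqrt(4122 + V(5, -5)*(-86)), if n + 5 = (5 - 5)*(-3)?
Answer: I*sqrt(1382) ≈ 37.175*I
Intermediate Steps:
n = -5 (n = -5 + (5 - 5)*(-3) = -5 + 0*(-3) = -5 + 0 = -5)
U(o) = -1 (U(o) = -6 + (5 - 1*0) = -6 + (5 + 0) = -6 + 5 = -1)
V(Y, L) = (3 + Y)**2 (V(Y, L) = (4 + (Y - 1))**2 = (4 + (-1 + Y))**2 = (3 + Y)**2)
sqrt(4122 + V(5, -5)*(-86)) = sqrt(4122 + (3 + 5)**2*(-86)) = sqrt(4122 + 8**2*(-86)) = sqrt(4122 + 64*(-86)) = sqrt(4122 - 5504) = sqrt(-1382) = I*sqrt(1382)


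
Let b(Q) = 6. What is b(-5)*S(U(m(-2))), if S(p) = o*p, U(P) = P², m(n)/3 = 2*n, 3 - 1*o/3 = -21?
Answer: 62208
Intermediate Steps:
o = 72 (o = 9 - 3*(-21) = 9 + 63 = 72)
m(n) = 6*n (m(n) = 3*(2*n) = 6*n)
S(p) = 72*p
b(-5)*S(U(m(-2))) = 6*(72*(6*(-2))²) = 6*(72*(-12)²) = 6*(72*144) = 6*10368 = 62208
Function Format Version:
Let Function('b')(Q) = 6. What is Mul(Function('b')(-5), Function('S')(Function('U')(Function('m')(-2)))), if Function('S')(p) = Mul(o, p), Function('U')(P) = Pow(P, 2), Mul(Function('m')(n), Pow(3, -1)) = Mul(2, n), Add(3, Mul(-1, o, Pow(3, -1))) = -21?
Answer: 62208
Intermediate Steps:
o = 72 (o = Add(9, Mul(-3, -21)) = Add(9, 63) = 72)
Function('m')(n) = Mul(6, n) (Function('m')(n) = Mul(3, Mul(2, n)) = Mul(6, n))
Function('S')(p) = Mul(72, p)
Mul(Function('b')(-5), Function('S')(Function('U')(Function('m')(-2)))) = Mul(6, Mul(72, Pow(Mul(6, -2), 2))) = Mul(6, Mul(72, Pow(-12, 2))) = Mul(6, Mul(72, 144)) = Mul(6, 10368) = 62208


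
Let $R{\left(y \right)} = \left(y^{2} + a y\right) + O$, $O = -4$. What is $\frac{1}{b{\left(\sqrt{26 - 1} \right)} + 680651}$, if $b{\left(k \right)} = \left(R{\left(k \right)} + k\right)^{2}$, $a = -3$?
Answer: $\frac{1}{680772} \approx 1.4689 \cdot 10^{-6}$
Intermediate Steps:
$R{\left(y \right)} = -4 + y^{2} - 3 y$ ($R{\left(y \right)} = \left(y^{2} - 3 y\right) - 4 = -4 + y^{2} - 3 y$)
$b{\left(k \right)} = \left(-4 + k^{2} - 2 k\right)^{2}$ ($b{\left(k \right)} = \left(\left(-4 + k^{2} - 3 k\right) + k\right)^{2} = \left(-4 + k^{2} - 2 k\right)^{2}$)
$\frac{1}{b{\left(\sqrt{26 - 1} \right)} + 680651} = \frac{1}{\left(4 - \left(\sqrt{26 - 1}\right)^{2} + 2 \sqrt{26 - 1}\right)^{2} + 680651} = \frac{1}{\left(4 - \left(\sqrt{25}\right)^{2} + 2 \sqrt{25}\right)^{2} + 680651} = \frac{1}{\left(4 - 5^{2} + 2 \cdot 5\right)^{2} + 680651} = \frac{1}{\left(4 - 25 + 10\right)^{2} + 680651} = \frac{1}{\left(-11\right)^{2} + 680651} = \frac{1}{121 + 680651} = \frac{1}{680772}$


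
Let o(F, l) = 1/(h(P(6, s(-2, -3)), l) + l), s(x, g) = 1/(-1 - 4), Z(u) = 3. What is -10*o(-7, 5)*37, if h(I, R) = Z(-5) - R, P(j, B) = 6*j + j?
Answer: -370/3 ≈ -123.33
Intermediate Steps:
s(x, g) = -1/5 (s(x, g) = 1/(-5) = -1/5)
P(j, B) = 7*j
h(I, R) = 3 - R
o(F, l) = 1/3 (o(F, l) = 1/((3 - l) + l) = 1/3)
-10*o(-7, 5)*37 = -10*1/3*37 = -10/3*37 = -370/3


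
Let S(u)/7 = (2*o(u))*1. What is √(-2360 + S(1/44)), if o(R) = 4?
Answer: 48*I ≈ 48.0*I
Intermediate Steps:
S(u) = 56 (S(u) = 7*((2*4)*1) = 7*(8*1) = 7*8 = 56)
√(-2360 + S(1/44)) = √(-2360 + 56) = √(-2304) = 48*I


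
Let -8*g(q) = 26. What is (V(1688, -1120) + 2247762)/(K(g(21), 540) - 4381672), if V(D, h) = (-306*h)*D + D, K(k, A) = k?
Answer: -2323043240/17526701 ≈ -132.54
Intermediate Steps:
g(q) = -13/4 (g(q) = -1/8*26 = -13/4)
V(D, h) = D - 306*D*h (V(D, h) = -306*D*h + D = D - 306*D*h)
(V(1688, -1120) + 2247762)/(K(g(21), 540) - 4381672) = (1688*(1 - 306*(-1120)) + 2247762)/(-13/4 - 4381672) = (1688*(1 + 342720) + 2247762)/(-17526701/4) = (1688*342721 + 2247762)*(-4/17526701) = (578513048 + 2247762)*(-4/17526701) = 580760810*(-4/17526701) = -2323043240/17526701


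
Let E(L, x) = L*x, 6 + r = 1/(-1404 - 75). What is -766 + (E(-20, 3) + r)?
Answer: -1230529/1479 ≈ -832.00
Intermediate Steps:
r = -8875/1479 (r = -6 + 1/(-1404 - 75) = -6 + 1/(-1479) = -6 - 1/1479 = -8875/1479 ≈ -6.0007)
-766 + (E(-20, 3) + r) = -766 + (-20*3 - 8875/1479) = -766 + (-60 - 8875/1479) = -766 - 97615/1479 = -1230529/1479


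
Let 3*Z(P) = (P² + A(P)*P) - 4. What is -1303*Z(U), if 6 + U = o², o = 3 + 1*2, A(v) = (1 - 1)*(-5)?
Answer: -155057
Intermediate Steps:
A(v) = 0 (A(v) = 0*(-5) = 0)
o = 5 (o = 3 + 2 = 5)
U = 19 (U = -6 + 5² = -6 + 25 = 19)
Z(P) = -4/3 + P²/3 (Z(P) = ((P² + 0*P) - 4)/3 = ((P² + 0) - 4)/3 = (P² - 4)/3 = (-4 + P²)/3 = -4/3 + P²/3)
-1303*Z(U) = -1303*(-4/3 + (⅓)*19²) = -1303*(-4/3 + (⅓)*361) = -1303*(-4/3 + 361/3) = -1303*119 = -155057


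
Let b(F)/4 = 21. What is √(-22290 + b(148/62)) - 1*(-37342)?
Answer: 37342 + I*√22206 ≈ 37342.0 + 149.02*I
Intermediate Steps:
b(F) = 84 (b(F) = 4*21 = 84)
√(-22290 + b(148/62)) - 1*(-37342) = √(-22290 + 84) - 1*(-37342) = √(-22206) + 37342 = I*√22206 + 37342 = 37342 + I*√22206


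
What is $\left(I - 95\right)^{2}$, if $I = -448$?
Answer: $294849$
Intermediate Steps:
$\left(I - 95\right)^{2} = \left(-448 - 95\right)^{2} = \left(-543\right)^{2} = 294849$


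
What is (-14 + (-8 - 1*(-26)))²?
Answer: 16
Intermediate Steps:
(-14 + (-8 - 1*(-26)))² = (-14 + (-8 + 26))² = (-14 + 18)² = 4² = 16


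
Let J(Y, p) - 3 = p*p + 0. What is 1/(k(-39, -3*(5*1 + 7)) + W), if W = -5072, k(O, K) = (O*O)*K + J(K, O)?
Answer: -1/58304 ≈ -1.7151e-5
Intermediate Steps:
J(Y, p) = 3 + p² (J(Y, p) = 3 + (p*p + 0) = 3 + (p² + 0) = 3 + p²)
k(O, K) = 3 + O² + K*O² (k(O, K) = (O*O)*K + (3 + O²) = O²*K + (3 + O²) = K*O² + (3 + O²) = 3 + O² + K*O²)
1/(k(-39, -3*(5*1 + 7)) + W) = 1/((3 + (-39)² - 3*(5*1 + 7)*(-39)²) - 5072) = 1/((3 + 1521 - 3*(5 + 7)*1521) - 5072) = 1/((3 + 1521 - 3*12*1521) - 5072) = 1/((3 + 1521 - 36*1521) - 5072) = 1/((3 + 1521 - 54756) - 5072) = 1/(-53232 - 5072) = 1/(-58304) = -1/58304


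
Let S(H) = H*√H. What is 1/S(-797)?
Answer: I*√797/635209 ≈ 4.4444e-5*I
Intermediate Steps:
S(H) = H^(3/2)
1/S(-797) = 1/((-797)^(3/2)) = 1/(-797*I*√797) = I*√797/635209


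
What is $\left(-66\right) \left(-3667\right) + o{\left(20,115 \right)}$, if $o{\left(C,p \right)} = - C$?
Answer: $242002$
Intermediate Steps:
$\left(-66\right) \left(-3667\right) + o{\left(20,115 \right)} = \left(-66\right) \left(-3667\right) - 20 = 242022 - 20 = 242002$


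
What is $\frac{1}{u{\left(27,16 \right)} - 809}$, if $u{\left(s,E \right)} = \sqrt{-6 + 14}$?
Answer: $- \frac{809}{654473} - \frac{2 \sqrt{2}}{654473} \approx -0.0012404$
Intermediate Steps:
$u{\left(s,E \right)} = 2 \sqrt{2}$ ($u{\left(s,E \right)} = \sqrt{8} = 2 \sqrt{2}$)
$\frac{1}{u{\left(27,16 \right)} - 809} = \frac{1}{2 \sqrt{2} - 809} = \frac{1}{-809 + 2 \sqrt{2}}$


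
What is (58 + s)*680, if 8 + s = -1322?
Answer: -864960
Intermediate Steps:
s = -1330 (s = -8 - 1322 = -1330)
(58 + s)*680 = (58 - 1330)*680 = -1272*680 = -864960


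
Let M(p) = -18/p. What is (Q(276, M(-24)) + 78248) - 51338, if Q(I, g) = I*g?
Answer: 27117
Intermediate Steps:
(Q(276, M(-24)) + 78248) - 51338 = (276*(-18/(-24)) + 78248) - 51338 = (276*(-18*(-1/24)) + 78248) - 51338 = (276*(¾) + 78248) - 51338 = (207 + 78248) - 51338 = 78455 - 51338 = 27117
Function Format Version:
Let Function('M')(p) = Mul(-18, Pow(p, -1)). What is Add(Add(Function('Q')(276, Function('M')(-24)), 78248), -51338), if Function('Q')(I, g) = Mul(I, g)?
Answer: 27117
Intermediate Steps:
Add(Add(Function('Q')(276, Function('M')(-24)), 78248), -51338) = Add(Add(Mul(276, Mul(-18, Pow(-24, -1))), 78248), -51338) = Add(Add(Mul(276, Mul(-18, Rational(-1, 24))), 78248), -51338) = Add(Add(Mul(276, Rational(3, 4)), 78248), -51338) = Add(Add(207, 78248), -51338) = Add(78455, -51338) = 27117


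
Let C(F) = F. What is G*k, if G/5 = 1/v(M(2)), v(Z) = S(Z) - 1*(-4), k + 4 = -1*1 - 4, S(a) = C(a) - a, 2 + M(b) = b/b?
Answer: -45/4 ≈ -11.250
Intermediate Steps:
M(b) = -1 (M(b) = -2 + b/b = -2 + 1 = -1)
S(a) = 0 (S(a) = a - a = 0)
k = -9 (k = -4 + (-1*1 - 4) = -4 + (-1 - 4) = -4 - 5 = -9)
v(Z) = 4 (v(Z) = 0 - 1*(-4) = 0 + 4 = 4)
G = 5/4 ≈ 1.2500
G*k = (5/4)*(-9) = -45/4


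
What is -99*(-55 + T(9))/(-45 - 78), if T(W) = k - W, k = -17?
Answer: -2673/41 ≈ -65.195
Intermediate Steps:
T(W) = -17 - W
-99*(-55 + T(9))/(-45 - 78) = -99*(-55 + (-17 - 1*9))/(-45 - 78) = -99*(-55 + (-17 - 9))/(-123) = -99*(-55 - 26)*(-1)/123 = -(-8019)*(-1)/123 = -99*27/41 = -2673/41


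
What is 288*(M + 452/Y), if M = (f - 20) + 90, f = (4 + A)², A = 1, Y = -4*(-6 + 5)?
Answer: 59904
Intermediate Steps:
Y = 4 (Y = -4*(-1) = 4)
f = 25 (f = (4 + 1)² = 5² = 25)
M = 95 (M = (25 - 20) + 90 = 5 + 90 = 95)
288*(M + 452/Y) = 288*(95 + 452/4) = 288*(95 + 452*(¼)) = 288*(95 + 113) = 288*208 = 59904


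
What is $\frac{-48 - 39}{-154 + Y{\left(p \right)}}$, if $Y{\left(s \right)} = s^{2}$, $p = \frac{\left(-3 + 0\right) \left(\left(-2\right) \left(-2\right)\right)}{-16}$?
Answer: $\frac{1392}{2455} \approx 0.56701$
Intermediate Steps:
$p = \frac{3}{4}$ ($p = \left(-3\right) 4 \left(- \frac{1}{16}\right) = \left(-12\right) \left(- \frac{1}{16}\right) = \frac{3}{4} \approx 0.75$)
$\frac{-48 - 39}{-154 + Y{\left(p \right)}} = \frac{-48 - 39}{-154 + \left(\frac{3}{4}\right)^{2}} = - \frac{87}{-154 + \frac{9}{16}} = - \frac{87}{- \frac{2455}{16}} = \left(-87\right) \left(- \frac{16}{2455}\right) = \frac{1392}{2455}$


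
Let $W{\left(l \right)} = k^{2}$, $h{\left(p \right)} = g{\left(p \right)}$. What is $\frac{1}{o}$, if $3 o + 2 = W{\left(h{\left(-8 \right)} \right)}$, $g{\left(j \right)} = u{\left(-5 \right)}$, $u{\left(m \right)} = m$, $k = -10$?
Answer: $\frac{3}{98} \approx 0.030612$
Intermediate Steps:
$g{\left(j \right)} = -5$
$h{\left(p \right)} = -5$
$W{\left(l \right)} = 100$ ($W{\left(l \right)} = \left(-10\right)^{2} = 100$)
$o = \frac{98}{3}$ ($o = - \frac{2}{3} + \frac{1}{3} \cdot 100 = - \frac{2}{3} + \frac{100}{3} = \frac{98}{3} \approx 32.667$)
$\frac{1}{o} = \frac{1}{\frac{98}{3}} = \frac{3}{98}$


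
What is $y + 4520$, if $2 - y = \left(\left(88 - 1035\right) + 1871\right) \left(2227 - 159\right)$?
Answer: $-1906310$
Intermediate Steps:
$y = -1910830$ ($y = 2 - \left(\left(88 - 1035\right) + 1871\right) \left(2227 - 159\right) = 2 - \left(\left(88 - 1035\right) + 1871\right) 2068 = 2 - \left(-947 + 1871\right) 2068 = 2 - 924 \cdot 2068 = 2 - 1910832 = -1910830$)
$y + 4520 = -1910830 + 4520 = -1906310$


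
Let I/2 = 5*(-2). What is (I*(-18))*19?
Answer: 6840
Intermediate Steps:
I = -20 (I = 2*(5*(-2)) = 2*(-10) = -20)
(I*(-18))*19 = -20*(-18)*19 = 360*19 = 6840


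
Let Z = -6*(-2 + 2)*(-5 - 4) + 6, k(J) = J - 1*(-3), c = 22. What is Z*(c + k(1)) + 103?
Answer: 259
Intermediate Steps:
k(J) = 3 + J (k(J) = J + 3 = 3 + J)
Z = 6 (Z = -0*(-9) + 6 = -6*0 + 6 = 0 + 6 = 6)
Z*(c + k(1)) + 103 = 6*(22 + (3 + 1)) + 103 = 6*(22 + 4) + 103 = 6*26 + 103 = 156 + 103 = 259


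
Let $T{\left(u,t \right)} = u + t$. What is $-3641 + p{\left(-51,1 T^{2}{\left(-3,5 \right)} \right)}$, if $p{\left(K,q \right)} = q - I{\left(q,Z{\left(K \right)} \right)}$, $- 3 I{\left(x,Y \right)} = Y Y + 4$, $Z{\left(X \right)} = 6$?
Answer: $- \frac{10871}{3} \approx -3623.7$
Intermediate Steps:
$T{\left(u,t \right)} = t + u$
$I{\left(x,Y \right)} = - \frac{4}{3} - \frac{Y^{2}}{3}$ ($I{\left(x,Y \right)} = - \frac{Y Y + 4}{3} = - \frac{Y^{2} + 4}{3} = - \frac{4 + Y^{2}}{3} = - \frac{4}{3} - \frac{Y^{2}}{3}$)
$p{\left(K,q \right)} = \frac{40}{3} + q$ ($p{\left(K,q \right)} = q - \left(- \frac{4}{3} - \frac{6^{2}}{3}\right) = q - \left(- \frac{4}{3} - 12\right) = q - - \frac{40}{3} = q + \frac{40}{3} = \frac{40}{3} + q$)
$-3641 + p{\left(-51,1 T^{2}{\left(-3,5 \right)} \right)} = -3641 + \left(\frac{40}{3} + 1 \left(5 - 3\right)^{2}\right) = -3641 + \left(\frac{40}{3} + 1 \cdot 2^{2}\right) = -3641 + \left(\frac{40}{3} + 1 \cdot 4\right) = -3641 + \left(\frac{40}{3} + 4\right) = -3641 + \frac{52}{3} = - \frac{10871}{3}$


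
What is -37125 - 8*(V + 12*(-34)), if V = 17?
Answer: -33997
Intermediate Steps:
-37125 - 8*(V + 12*(-34)) = -37125 - 8*(17 + 12*(-34)) = -37125 - 8*(17 - 408) = -37125 - 8*(-391) = -37125 + 3128 = -33997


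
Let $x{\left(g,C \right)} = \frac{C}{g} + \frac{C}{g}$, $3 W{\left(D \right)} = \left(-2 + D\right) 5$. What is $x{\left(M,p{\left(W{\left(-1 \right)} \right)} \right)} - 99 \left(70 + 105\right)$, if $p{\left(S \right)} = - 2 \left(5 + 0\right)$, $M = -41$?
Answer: $- \frac{710305}{41} \approx -17325.0$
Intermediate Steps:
$W{\left(D \right)} = - \frac{10}{3} + \frac{5 D}{3}$ ($W{\left(D \right)} = \frac{\left(-2 + D\right) 5}{3} = \frac{-10 + 5 D}{3} = - \frac{10}{3} + \frac{5 D}{3}$)
$p{\left(S \right)} = -10$ ($p{\left(S \right)} = \left(-2\right) 5 = -10$)
$x{\left(g,C \right)} = \frac{2 C}{g}$
$x{\left(M,p{\left(W{\left(-1 \right)} \right)} \right)} - 99 \left(70 + 105\right) = 2 \left(-10\right) \frac{1}{-41} - 99 \left(70 + 105\right) = 2 \left(-10\right) \left(- \frac{1}{41}\right) - 99 \cdot 175 = \frac{20}{41} - 17325 = - \frac{710305}{41}$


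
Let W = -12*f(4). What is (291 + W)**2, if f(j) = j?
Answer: 59049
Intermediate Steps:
W = -48 (W = -12*4 = -48)
(291 + W)**2 = (291 - 48)**2 = 243**2 = 59049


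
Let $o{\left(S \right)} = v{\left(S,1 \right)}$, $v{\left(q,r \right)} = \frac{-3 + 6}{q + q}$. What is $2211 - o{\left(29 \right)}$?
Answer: $\frac{128235}{58} \approx 2210.9$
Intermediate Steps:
$v{\left(q,r \right)} = \frac{3}{2 q}$
$o{\left(S \right)} = \frac{3}{2 S}$
$2211 - o{\left(29 \right)} = 2211 - \frac{3}{2 \cdot 29} = 2211 - \frac{3}{2} \cdot \frac{1}{29} = 2211 - \frac{3}{58} = \frac{128235}{58}$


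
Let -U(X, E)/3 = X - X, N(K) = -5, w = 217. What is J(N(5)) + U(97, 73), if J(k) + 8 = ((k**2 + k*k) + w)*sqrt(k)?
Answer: -8 + 267*I*sqrt(5) ≈ -8.0 + 597.03*I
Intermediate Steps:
J(k) = -8 + sqrt(k)*(217 + 2*k**2) (J(k) = -8 + ((k**2 + k*k) + 217)*sqrt(k) = -8 + ((k**2 + k**2) + 217)*sqrt(k) = -8 + (2*k**2 + 217)*sqrt(k) = -8 + (217 + 2*k**2)*sqrt(k) = -8 + sqrt(k)*(217 + 2*k**2))
U(X, E) = 0 (U(X, E) = -3*(X - X) = -3*0 = 0)
J(N(5)) + U(97, 73) = (-8 + 2*(-5)**(5/2) + 217*sqrt(-5)) + 0 = (-8 + 2*(25*I*sqrt(5)) + 217*(I*sqrt(5))) + 0 = (-8 + 50*I*sqrt(5) + 217*I*sqrt(5)) + 0 = (-8 + 267*I*sqrt(5)) + 0 = -8 + 267*I*sqrt(5)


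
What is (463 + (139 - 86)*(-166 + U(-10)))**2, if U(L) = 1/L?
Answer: 6956060409/100 ≈ 6.9561e+7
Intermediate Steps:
U(L) = 1/L
(463 + (139 - 86)*(-166 + U(-10)))**2 = (463 + (139 - 86)*(-166 + 1/(-10)))**2 = (463 + 53*(-166 - 1/10))**2 = (463 + 53*(-1661/10))**2 = (463 - 88033/10)**2 = (-83403/10)**2 = 6956060409/100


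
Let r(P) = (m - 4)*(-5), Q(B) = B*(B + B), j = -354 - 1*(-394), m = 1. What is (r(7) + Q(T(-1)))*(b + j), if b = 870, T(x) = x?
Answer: 15470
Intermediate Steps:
j = 40 (j = -354 + 394 = 40)
Q(B) = 2*B² (Q(B) = B*(2*B) = 2*B²)
r(P) = 15 (r(P) = (1 - 4)*(-5) = -3*(-5) = 15)
(r(7) + Q(T(-1)))*(b + j) = (15 + 2*(-1)²)*(870 + 40) = (15 + 2*1)*910 = (15 + 2)*910 = 17*910 = 15470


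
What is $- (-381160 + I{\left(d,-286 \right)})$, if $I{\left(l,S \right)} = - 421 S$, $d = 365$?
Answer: $260754$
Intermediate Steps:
$- (-381160 + I{\left(d,-286 \right)}) = - (-381160 - -120406) = - (-381160 + 120406) = \left(-1\right) \left(-260754\right) = 260754$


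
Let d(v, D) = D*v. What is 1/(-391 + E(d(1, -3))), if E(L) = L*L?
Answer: -1/382 ≈ -0.0026178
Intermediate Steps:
E(L) = L²
1/(-391 + E(d(1, -3))) = 1/(-391 + (-3*1)²) = 1/(-391 + (-3)²) = 1/(-391 + 9) = 1/(-382) = -1/382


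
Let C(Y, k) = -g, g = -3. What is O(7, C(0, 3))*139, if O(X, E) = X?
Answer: 973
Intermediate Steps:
C(Y, k) = 3 (C(Y, k) = -1*(-3) = 3)
O(7, C(0, 3))*139 = 7*139 = 973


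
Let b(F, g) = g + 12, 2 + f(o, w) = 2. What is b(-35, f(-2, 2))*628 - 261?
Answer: 7275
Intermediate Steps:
f(o, w) = 0 (f(o, w) = -2 + 2 = 0)
b(F, g) = 12 + g
b(-35, f(-2, 2))*628 - 261 = (12 + 0)*628 - 261 = 12*628 - 261 = 7536 - 261 = 7275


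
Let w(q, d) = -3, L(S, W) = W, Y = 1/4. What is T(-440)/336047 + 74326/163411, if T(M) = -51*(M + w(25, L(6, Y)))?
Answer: 28668974045/54913776317 ≈ 0.52207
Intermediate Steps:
Y = 1/4 ≈ 0.25000
T(M) = 153 - 51*M (T(M) = -51*(M - 3) = -51*(-3 + M) = 153 - 51*M)
T(-440)/336047 + 74326/163411 = (153 - 51*(-440))/336047 + 74326/163411 = (153 + 22440)*(1/336047) + 74326*(1/163411) = 22593*(1/336047) + 74326/163411 = 22593/336047 + 74326/163411 = 28668974045/54913776317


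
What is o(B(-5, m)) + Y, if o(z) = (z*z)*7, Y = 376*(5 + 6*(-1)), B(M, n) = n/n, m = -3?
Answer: -369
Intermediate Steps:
B(M, n) = 1
Y = -376 (Y = 376*(5 - 6) = 376*(-1) = -376)
o(z) = 7*z² (o(z) = z²*7 = 7*z²)
o(B(-5, m)) + Y = 7*1² - 376 = 7*1 - 376 = 7 - 376 = -369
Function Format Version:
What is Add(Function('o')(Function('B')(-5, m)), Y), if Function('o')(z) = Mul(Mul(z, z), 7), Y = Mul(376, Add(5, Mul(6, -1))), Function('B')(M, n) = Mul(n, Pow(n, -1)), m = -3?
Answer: -369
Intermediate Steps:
Function('B')(M, n) = 1
Y = -376 (Y = Mul(376, Add(5, -6)) = Mul(376, -1) = -376)
Function('o')(z) = Mul(7, Pow(z, 2)) (Function('o')(z) = Mul(Pow(z, 2), 7) = Mul(7, Pow(z, 2)))
Add(Function('o')(Function('B')(-5, m)), Y) = Add(Mul(7, Pow(1, 2)), -376) = Add(Mul(7, 1), -376) = Add(7, -376) = -369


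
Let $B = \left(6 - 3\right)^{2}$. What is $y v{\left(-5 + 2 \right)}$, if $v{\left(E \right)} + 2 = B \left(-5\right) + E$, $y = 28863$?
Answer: $-1443150$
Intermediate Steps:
$B = 9$ ($B = 3^{2} = 9$)
$v{\left(E \right)} = -47 + E$ ($v{\left(E \right)} = -2 + \left(9 \left(-5\right) + E\right) = -2 + \left(-45 + E\right) = -47 + E$)
$y v{\left(-5 + 2 \right)} = 28863 \left(-47 + \left(-5 + 2\right)\right) = 28863 \left(-47 - 3\right) = 28863 \left(-50\right) = -1443150$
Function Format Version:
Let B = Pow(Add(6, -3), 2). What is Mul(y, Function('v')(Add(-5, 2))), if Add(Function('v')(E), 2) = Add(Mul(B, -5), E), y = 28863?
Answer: -1443150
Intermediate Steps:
B = 9 (B = Pow(3, 2) = 9)
Function('v')(E) = Add(-47, E) (Function('v')(E) = Add(-2, Add(Mul(9, -5), E)) = Add(-2, Add(-45, E)) = Add(-47, E))
Mul(y, Function('v')(Add(-5, 2))) = Mul(28863, Add(-47, Add(-5, 2))) = Mul(28863, Add(-47, -3)) = Mul(28863, -50) = -1443150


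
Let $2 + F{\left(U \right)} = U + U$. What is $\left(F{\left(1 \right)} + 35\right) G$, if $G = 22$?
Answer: $770$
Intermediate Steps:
$F{\left(U \right)} = -2 + 2 U$ ($F{\left(U \right)} = -2 + \left(U + U\right) = -2 + 2 U$)
$\left(F{\left(1 \right)} + 35\right) G = \left(\left(-2 + 2 \cdot 1\right) + 35\right) 22 = \left(\left(-2 + 2\right) + 35\right) 22 = \left(0 + 35\right) 22 = 35 \cdot 22 = 770$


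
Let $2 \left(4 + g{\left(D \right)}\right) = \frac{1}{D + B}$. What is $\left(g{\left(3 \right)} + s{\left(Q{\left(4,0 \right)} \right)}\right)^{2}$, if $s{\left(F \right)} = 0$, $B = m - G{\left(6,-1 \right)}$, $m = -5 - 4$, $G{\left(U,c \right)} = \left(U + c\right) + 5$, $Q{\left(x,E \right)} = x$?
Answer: $\frac{16641}{1024} \approx 16.251$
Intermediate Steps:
$G{\left(U,c \right)} = 5 + U + c$
$m = -9$
$B = -19$ ($B = -9 - \left(5 + 6 - 1\right) = -9 - 10 = -19$)
$g{\left(D \right)} = -4 + \frac{1}{2 \left(-19 + D\right)}$ ($g{\left(D \right)} = -4 + \frac{1}{2 \left(D - 19\right)} = -4 + \frac{1}{2 \left(-19 + D\right)}$)
$\left(g{\left(3 \right)} + s{\left(Q{\left(4,0 \right)} \right)}\right)^{2} = \left(\frac{153 - 24}{2 \left(-19 + 3\right)} + 0\right)^{2} = \left(\frac{153 - 24}{2 \left(-16\right)} + 0\right)^{2} = \left(\frac{1}{2} \left(- \frac{1}{16}\right) 129 + 0\right)^{2} = \left(- \frac{129}{32} + 0\right)^{2} = \left(- \frac{129}{32}\right)^{2} = \frac{16641}{1024}$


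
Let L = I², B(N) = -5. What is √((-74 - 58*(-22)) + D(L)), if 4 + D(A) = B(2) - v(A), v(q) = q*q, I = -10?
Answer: I*√8807 ≈ 93.846*I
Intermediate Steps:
L = 100 (L = (-10)² = 100)
v(q) = q²
D(A) = -9 - A² (D(A) = -4 + (-5 - A²) = -9 - A²)
√((-74 - 58*(-22)) + D(L)) = √((-74 - 58*(-22)) + (-9 - 1*100²)) = √((-74 + 1276) + (-9 - 1*10000)) = √(1202 + (-9 - 10000)) = √(1202 - 10009) = √(-8807) = I*√8807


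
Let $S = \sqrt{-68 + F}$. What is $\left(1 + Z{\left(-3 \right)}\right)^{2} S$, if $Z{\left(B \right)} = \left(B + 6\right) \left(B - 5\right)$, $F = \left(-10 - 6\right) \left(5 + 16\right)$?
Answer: $1058 i \sqrt{101} \approx 10633.0 i$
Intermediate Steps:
$F = -336$ ($F = \left(-16\right) 21 = -336$)
$Z{\left(B \right)} = \left(-5 + B\right) \left(6 + B\right)$ ($Z{\left(B \right)} = \left(6 + B\right) \left(-5 + B\right) = \left(-5 + B\right) \left(6 + B\right)$)
$S = 2 i \sqrt{101}$ ($S = \sqrt{-68 - 336} = \sqrt{-404} = 2 i \sqrt{101} \approx 20.1 i$)
$\left(1 + Z{\left(-3 \right)}\right)^{2} S = \left(1 - \left(33 - 9\right)\right)^{2} \cdot 2 i \sqrt{101} = \left(1 - 24\right)^{2} \cdot 2 i \sqrt{101} = \left(-23\right)^{2} \cdot 2 i \sqrt{101} = 529 \cdot 2 i \sqrt{101} = 1058 i \sqrt{101}$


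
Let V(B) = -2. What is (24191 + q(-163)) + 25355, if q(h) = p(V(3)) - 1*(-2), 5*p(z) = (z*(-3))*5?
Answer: 49554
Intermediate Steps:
p(z) = -3*z (p(z) = ((z*(-3))*5)/5 = (-3*z*5)/5 = (-15*z)/5 = -3*z)
q(h) = 8 (q(h) = -3*(-2) - 1*(-2) = 6 + 2 = 8)
(24191 + q(-163)) + 25355 = (24191 + 8) + 25355 = 24199 + 25355 = 49554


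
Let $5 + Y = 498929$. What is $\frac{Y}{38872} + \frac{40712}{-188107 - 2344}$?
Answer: $\frac{23359504465}{1850802818} \approx 12.621$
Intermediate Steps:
$Y = 498924$ ($Y = -5 + 498929 = 498924$)
$\frac{Y}{38872} + \frac{40712}{-188107 - 2344} = \frac{498924}{38872} + \frac{40712}{-188107 - 2344} = 498924 \cdot \frac{1}{38872} + \frac{40712}{-188107 - 2344} = \frac{124731}{9718} + \frac{40712}{-190451} = \frac{124731}{9718} + 40712 \left(- \frac{1}{190451}\right) = \frac{124731}{9718} - \frac{40712}{190451} = \frac{23359504465}{1850802818}$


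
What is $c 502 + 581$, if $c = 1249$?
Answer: $627579$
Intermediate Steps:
$c 502 + 581 = 1249 \cdot 502 + 581 = 626998 + 581 = 627579$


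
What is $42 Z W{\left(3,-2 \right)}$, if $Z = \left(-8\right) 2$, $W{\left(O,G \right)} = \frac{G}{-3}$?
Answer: $-448$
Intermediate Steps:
$W{\left(O,G \right)} = - \frac{G}{3}$ ($W{\left(O,G \right)} = G \left(- \frac{1}{3}\right) = - \frac{G}{3}$)
$Z = -16$
$42 Z W{\left(3,-2 \right)} = 42 \left(-16\right) \left(\left(- \frac{1}{3}\right) \left(-2\right)\right) = \left(-672\right) \frac{2}{3} = -448$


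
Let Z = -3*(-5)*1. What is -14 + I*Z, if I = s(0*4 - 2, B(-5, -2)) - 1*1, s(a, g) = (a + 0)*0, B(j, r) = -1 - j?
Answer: -29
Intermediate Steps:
s(a, g) = 0 (s(a, g) = a*0 = 0)
Z = 15 (Z = 15*1 = 15)
I = -1 (I = 0 - 1*1 = 0 - 1 = -1)
-14 + I*Z = -14 - 1*15 = -14 - 15 = -29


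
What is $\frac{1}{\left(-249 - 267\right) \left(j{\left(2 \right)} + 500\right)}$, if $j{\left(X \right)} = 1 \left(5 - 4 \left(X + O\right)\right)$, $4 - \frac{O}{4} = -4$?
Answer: $- \frac{1}{190404} \approx -5.252 \cdot 10^{-6}$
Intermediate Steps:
$O = 32$ ($O = 16 - -16 = 16 + 16 = 32$)
$j{\left(X \right)} = -123 - 4 X$ ($j{\left(X \right)} = 1 \left(5 - 4 \left(X + 32\right)\right) = 1 \left(5 - 4 \left(32 + X\right)\right) = 1 \left(5 - \left(128 + 4 X\right)\right) = 1 \left(-123 - 4 X\right) = -123 - 4 X$)
$\frac{1}{\left(-249 - 267\right) \left(j{\left(2 \right)} + 500\right)} = \frac{1}{\left(-249 - 267\right) \left(\left(-123 - 8\right) + 500\right)} = \frac{1}{\left(-516\right) \left(\left(-123 - 8\right) + 500\right)} = \frac{1}{\left(-516\right) \left(-131 + 500\right)} = \frac{1}{\left(-516\right) 369} = \frac{1}{-190404} = - \frac{1}{190404}$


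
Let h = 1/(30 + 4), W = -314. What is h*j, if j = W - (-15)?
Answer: -299/34 ≈ -8.7941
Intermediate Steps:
h = 1/34 ≈ 0.029412
j = -299 (j = -314 - (-15) = -314 - 1*(-15) = -314 + 15 = -299)
h*j = (1/34)*(-299) = -299/34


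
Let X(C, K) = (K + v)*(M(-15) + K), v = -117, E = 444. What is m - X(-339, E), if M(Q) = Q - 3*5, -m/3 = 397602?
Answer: -1328184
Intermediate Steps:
m = -1192806 (m = -3*397602 = -1192806)
M(Q) = -15 + Q (M(Q) = Q - 15 = -15 + Q)
X(C, K) = (-117 + K)*(-30 + K) (X(C, K) = (K - 117)*((-15 - 15) + K) = (-117 + K)*(-30 + K))
m - X(-339, E) = -1192806 - (3510 + 444² - 147*444) = -1192806 - (3510 + 197136 - 65268) = -1192806 - 1*135378 = -1192806 - 135378 = -1328184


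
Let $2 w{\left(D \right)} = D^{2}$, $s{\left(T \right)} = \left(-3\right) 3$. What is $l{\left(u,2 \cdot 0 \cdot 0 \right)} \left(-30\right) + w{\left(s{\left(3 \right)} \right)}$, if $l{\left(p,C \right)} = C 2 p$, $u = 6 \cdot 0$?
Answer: $\frac{81}{2} \approx 40.5$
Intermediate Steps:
$s{\left(T \right)} = -9$
$w{\left(D \right)} = \frac{D^{2}}{2}$
$u = 0$
$l{\left(p,C \right)} = 2 C p$
$l{\left(u,2 \cdot 0 \cdot 0 \right)} \left(-30\right) + w{\left(s{\left(3 \right)} \right)} = 2 \cdot 2 \cdot 0 \cdot 0 \cdot 0 \left(-30\right) + \frac{\left(-9\right)^{2}}{2} = 2 \cdot 0 \cdot 0 \cdot 0 \left(-30\right) + \frac{1}{2} \cdot 81 = 2 \cdot 0 \cdot 0 \left(-30\right) + \frac{81}{2} = 0 \left(-30\right) + \frac{81}{2} = 0 + \frac{81}{2} = \frac{81}{2}$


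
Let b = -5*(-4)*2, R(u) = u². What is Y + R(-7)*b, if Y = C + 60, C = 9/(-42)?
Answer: 28277/14 ≈ 2019.8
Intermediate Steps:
b = 40 (b = 20*2 = 40)
C = -3/14 (C = 9*(-1/42) = -3/14 ≈ -0.21429)
Y = 837/14 (Y = -3/14 + 60 = 837/14 ≈ 59.786)
Y + R(-7)*b = 837/14 + (-7)²*40 = 837/14 + 49*40 = 837/14 + 1960 = 28277/14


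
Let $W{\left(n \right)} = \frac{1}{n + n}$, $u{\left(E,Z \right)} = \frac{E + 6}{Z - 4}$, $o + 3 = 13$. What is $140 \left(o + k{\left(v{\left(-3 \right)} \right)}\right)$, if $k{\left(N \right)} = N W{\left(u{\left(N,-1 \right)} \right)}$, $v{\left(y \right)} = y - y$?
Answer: $1400$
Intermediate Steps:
$o = 10$ ($o = -3 + 13 = 10$)
$v{\left(y \right)} = 0$
$u{\left(E,Z \right)} = \frac{6 + E}{-4 + Z}$
$W{\left(n \right)} = \frac{1}{2 n}$
$k{\left(N \right)} = \frac{N}{2 \left(- \frac{6}{5} - \frac{N}{5}\right)}$ ($k{\left(N \right)} = N \frac{1}{2 \frac{6 + N}{-4 - 1}} = N \frac{1}{2 \frac{6 + N}{-5}} = N \frac{1}{2 \left(- \frac{6 + N}{5}\right)} = N \frac{1}{2 \left(- \frac{6}{5} - \frac{N}{5}\right)} = \frac{N}{2 \left(- \frac{6}{5} - \frac{N}{5}\right)}$)
$140 \left(o + k{\left(v{\left(-3 \right)} \right)}\right) = 140 \left(10 - \frac{0}{12 + 2 \cdot 0}\right) = 140 \left(10 - \frac{0}{12 + 0}\right) = 140 \left(10 - \frac{0}{12}\right) = 140 \left(10 - 0 \cdot \frac{1}{12}\right) = 140 \left(10 + 0\right) = 140 \cdot 10 = 1400$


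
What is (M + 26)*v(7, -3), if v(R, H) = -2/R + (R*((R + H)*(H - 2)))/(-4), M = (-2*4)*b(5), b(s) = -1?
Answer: 8262/7 ≈ 1180.3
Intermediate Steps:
M = 8 (M = -2*4*(-1) = -8*(-1) = 8)
v(R, H) = -2/R - R*(-2 + H)*(H + R)/4 (v(R, H) = -2/R + (R*((H + R)*(-2 + H)))*(-¼) = -2/R + (R*((-2 + H)*(H + R)))*(-¼) = -2/R + (R*(-2 + H)*(H + R))*(-¼) = -2/R - R*(-2 + H)*(H + R)/4)
(M + 26)*v(7, -3) = (8 + 26)*((¼)*(-8 + 7²*(-1*(-3)² + 2*(-3) + 2*7 - 1*(-3)*7))/7) = 34*((¼)*(⅐)*(-8 + 49*(-1*9 - 6 + 14 + 21))) = 34*((¼)*(⅐)*(-8 + 49*(-9 - 6 + 14 + 21))) = 34*((¼)*(⅐)*(-8 + 49*20)) = 34*((¼)*(⅐)*(-8 + 980)) = 34*((¼)*(⅐)*972) = 34*(243/7) = 8262/7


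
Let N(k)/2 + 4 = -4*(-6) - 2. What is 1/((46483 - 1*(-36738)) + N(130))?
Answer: 1/83257 ≈ 1.2011e-5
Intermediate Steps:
N(k) = 36 (N(k) = -8 + 2*(-4*(-6) - 2) = -8 + 2*(24 - 2) = -8 + 2*22 = -8 + 44 = 36)
1/((46483 - 1*(-36738)) + N(130)) = 1/((46483 - 1*(-36738)) + 36) = 1/((46483 + 36738) + 36) = 1/(83221 + 36) = 1/83257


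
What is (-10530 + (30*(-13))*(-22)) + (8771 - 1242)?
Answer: 5579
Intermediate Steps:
(-10530 + (30*(-13))*(-22)) + (8771 - 1242) = (-10530 - 390*(-22)) + 7529 = (-10530 + 8580) + 7529 = -1950 + 7529 = 5579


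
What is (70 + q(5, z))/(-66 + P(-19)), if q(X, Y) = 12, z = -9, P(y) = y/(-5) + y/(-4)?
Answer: -1640/1149 ≈ -1.4273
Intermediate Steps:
P(y) = -9*y/20 (P(y) = y*(-1/5) + y*(-1/4) = -y/5 - y/4 = -9*y/20)
(70 + q(5, z))/(-66 + P(-19)) = (70 + 12)/(-66 - 9/20*(-19)) = 82/(-66 + 171/20) = 82/(-1149/20) = 82*(-20/1149) = -1640/1149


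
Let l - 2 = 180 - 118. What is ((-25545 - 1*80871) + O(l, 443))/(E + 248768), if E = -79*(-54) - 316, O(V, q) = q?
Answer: -105973/252718 ≈ -0.41933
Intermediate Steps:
l = 64 (l = 2 + (180 - 118) = 2 + 62 = 64)
E = 3950 (E = 4266 - 316 = 3950)
((-25545 - 1*80871) + O(l, 443))/(E + 248768) = ((-25545 - 1*80871) + 443)/(3950 + 248768) = ((-25545 - 80871) + 443)/252718 = (-106416 + 443)*(1/252718) = -105973*1/252718 = -105973/252718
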